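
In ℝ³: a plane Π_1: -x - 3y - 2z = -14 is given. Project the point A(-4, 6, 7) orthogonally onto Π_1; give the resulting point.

(-5, 3, 5)

Foot = A − λn with λ = (n·A − d)/|n|² = (-28 − (-14))/14 = -1.
Foot = (-4, 6, 7) − (-1)·(-1, -3, -2) = (-5, 3, 5).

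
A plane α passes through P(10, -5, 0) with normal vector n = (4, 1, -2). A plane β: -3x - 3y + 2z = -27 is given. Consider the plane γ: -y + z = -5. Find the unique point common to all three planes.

(6, -1, -6)

α: n·r = n·P gives 4x + y - 2z = 35.
Solving the 3×3 linear system 4x + y - 2z = 35, -3x - 3y + 2z = -27, -y + z = -5 (e.g. by elimination or Cramer's rule, determinant = -7) gives (6, -1, -6).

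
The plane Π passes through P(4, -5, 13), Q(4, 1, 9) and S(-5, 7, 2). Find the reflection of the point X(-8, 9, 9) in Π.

(-4, 1, -3)

PQ = (0, 6, -4), PS = (-9, 12, -11); a normal to Π is PQ × PS = (-18, 36, 54).
Using P: Π has equation -18x + 36y + 54z = 450.
λ = (n·X − d)/|n|² = (954 − 450)/4536 = 1/9.
Reflection = X − 2λn = (-8, 9, 9) − (2/9)·(-18, 36, 54) = (-4, 1, -3).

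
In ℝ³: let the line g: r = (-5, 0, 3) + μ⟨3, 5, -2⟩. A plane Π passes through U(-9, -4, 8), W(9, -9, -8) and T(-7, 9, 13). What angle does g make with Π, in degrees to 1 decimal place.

UW = (18, -5, -16), UT = (2, 13, 5); a normal to Π is UW × UT = (183, -122, 244).
Using U: Π has equation 183x - 122y + 244z = 793.
sin θ = |n·v| / (|n||v|) = |-549| / (√107909 · √38) = 0.27111.
θ ≈ 15.7°.

15.7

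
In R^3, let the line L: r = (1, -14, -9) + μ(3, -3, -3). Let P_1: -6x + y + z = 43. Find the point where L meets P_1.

(-8, -5, 0)

Substitute r = (1, -14, -9) + t(3, -3, -3) into the plane: -29 + (-24)t = 43, so t = -3.
Intersection: (1, -14, -9) + (-3)·(3, -3, -3) = (-8, -5, 0).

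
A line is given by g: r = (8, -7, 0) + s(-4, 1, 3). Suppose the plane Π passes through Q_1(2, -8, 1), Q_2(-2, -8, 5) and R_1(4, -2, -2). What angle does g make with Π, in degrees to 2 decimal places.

6.59

Q_1Q_2 = (-4, 0, 4), Q_1R_1 = (2, 6, -3); a normal to Π is Q_1Q_2 × Q_1R_1 = (-24, -4, -24).
Using Q_1: Π has equation -24x - 4y - 24z = -40.
sin θ = |n·v| / (|n||v|) = |20| / (√1168 · √26) = 0.11477.
θ ≈ 6.59°.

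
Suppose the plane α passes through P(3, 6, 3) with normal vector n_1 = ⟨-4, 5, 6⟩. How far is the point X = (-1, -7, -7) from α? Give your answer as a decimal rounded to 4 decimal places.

α: n_1·r = n_1·P gives -4x + 5y + 6z = 36.
n·X − d = (-4)·(-1) + (5)·(-7) + (6)·(-7) − 36 = -109; |n| = √77.
Distance = |-109| / √77 = 109/√77 ≈ 12.4217.

12.4217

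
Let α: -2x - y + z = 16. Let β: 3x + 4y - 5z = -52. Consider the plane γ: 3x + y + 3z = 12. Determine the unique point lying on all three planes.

Solving the 3×3 linear system -2x - y + z = 16, 3x + 4y - 5z = -52, 3x + y + 3z = 12 (e.g. by elimination or Cramer's rule, determinant = -19) gives (-4, 0, 8).

(-4, 0, 8)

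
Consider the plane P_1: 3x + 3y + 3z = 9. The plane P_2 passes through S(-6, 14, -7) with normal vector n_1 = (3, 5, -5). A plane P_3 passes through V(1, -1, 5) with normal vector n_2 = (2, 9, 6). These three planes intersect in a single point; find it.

(4, 7, -8)

P_2: n_1·r = n_1·S gives 3x + 5y - 5z = 87.
P_3: n_2·r = n_2·V gives 2x + 9y + 6z = 23.
Solving the 3×3 linear system 3x + 3y + 3z = 9, 3x + 5y - 5z = 87, 2x + 9y + 6z = 23 (e.g. by elimination or Cramer's rule, determinant = 192) gives (4, 7, -8).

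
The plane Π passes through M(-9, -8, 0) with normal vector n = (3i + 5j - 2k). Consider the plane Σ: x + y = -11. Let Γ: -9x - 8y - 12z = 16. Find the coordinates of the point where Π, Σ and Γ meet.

Π: n·r = n·M gives 3x + 5y - 2z = -67.
Solving the 3×3 linear system 3x + 5y - 2z = -67, x + y = -11, -9x - 8y - 12z = 16 (e.g. by elimination or Cramer's rule, determinant = 22) gives (0, -11, 6).

(0, -11, 6)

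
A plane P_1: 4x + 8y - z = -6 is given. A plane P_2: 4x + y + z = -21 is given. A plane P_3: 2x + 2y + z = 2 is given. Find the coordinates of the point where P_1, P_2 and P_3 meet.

(-9, 5, 10)

Solving the 3×3 linear system 4x + 8y - z = -6, 4x + y + z = -21, 2x + 2y + z = 2 (e.g. by elimination or Cramer's rule, determinant = -26) gives (-9, 5, 10).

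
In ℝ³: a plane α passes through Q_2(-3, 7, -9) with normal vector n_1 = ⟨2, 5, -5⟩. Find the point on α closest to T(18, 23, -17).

(12, 8, -2)

α: n_1·r = n_1·Q_2 gives 2x + 5y - 5z = 74.
Foot = T − λn with λ = (n·T − d)/|n|² = (236 − 74)/54 = 3.
Foot = (18, 23, -17) − 3·(2, 5, -5) = (12, 8, -2).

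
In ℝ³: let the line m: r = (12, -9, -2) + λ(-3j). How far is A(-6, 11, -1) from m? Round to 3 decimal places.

Taking (12, -9, -2) on m with direction v = (0, -3, 0): w = A − (12, -9, -2) = (-18, 20, 1), and w × v = (3, 0, 54).
Distance = |w × v| / |v| = √2925 / √9 ≈ 18.028.

18.028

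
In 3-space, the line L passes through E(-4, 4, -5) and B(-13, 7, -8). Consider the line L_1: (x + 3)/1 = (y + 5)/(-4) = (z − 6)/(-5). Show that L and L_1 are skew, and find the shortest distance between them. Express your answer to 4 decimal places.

A direction vector for L is B − E = (-9, 3, -3).
L_1 has direction (1, -4, -5) through (-3, -5, 6).
Common perpendicular direction n = (-9, 3, -3) × (1, -4, -5) = (-27, -48, 33).
With w = (-3, -5, 6) − (-4, 4, -5) = (1, -9, 11), w · n = 768.
Since n ≠ 0 the lines are not parallel, and w · n = 768 ≠ 0 so they do not intersect; hence they are skew.
Distance = |w · n| / |n| = |768| / √4122 ≈ 11.9621.

11.9621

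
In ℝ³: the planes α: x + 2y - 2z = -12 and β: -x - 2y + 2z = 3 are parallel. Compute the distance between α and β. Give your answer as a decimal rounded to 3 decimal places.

Rescale β by 1/(-1): x + 2y - 2z = -3. Then distance = |-12 − (-3)| / √9 ≈ 3.000.

3.000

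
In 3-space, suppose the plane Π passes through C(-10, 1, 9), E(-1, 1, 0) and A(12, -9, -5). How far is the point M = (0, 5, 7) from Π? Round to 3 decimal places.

CE = (9, 0, -9), CA = (22, -10, -14); a normal to Π is CE × CA = (-90, -72, -90).
Using C: Π has equation -90x - 72y - 90z = 18.
n·M − d = (-90)·(0) + (-72)·(5) + (-90)·(7) − 18 = -1008; |n| = √21384.
Distance = |-1008| / √21384 = 1008/√21384 ≈ 6.893.

6.893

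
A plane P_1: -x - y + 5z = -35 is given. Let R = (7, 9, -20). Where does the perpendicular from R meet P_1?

(4, 6, -5)

Foot = R − λn with λ = (n·R − d)/|n|² = (-116 − (-35))/27 = -3.
Foot = (7, 9, -20) − (-3)·(-1, -1, 5) = (4, 6, -5).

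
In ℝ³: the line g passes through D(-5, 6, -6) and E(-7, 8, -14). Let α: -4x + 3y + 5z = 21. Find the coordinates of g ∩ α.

(-4, 5, -2)

A direction vector for g is E − D = (-2, 2, -8).
Substitute r = (-5, 6, -6) + t(-2, 2, -8) into the plane: 8 + (-26)t = 21, so t = -1/2.
Intersection: (-5, 6, -6) + (-1/2)·(-2, 2, -8) = (-4, 5, -2).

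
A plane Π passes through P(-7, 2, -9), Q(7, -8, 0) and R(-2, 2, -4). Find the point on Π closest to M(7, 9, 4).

PQ = (14, -10, 9), PR = (5, 0, 5); a normal to Π is PQ × PR = (-50, -25, 50).
Using P: Π has equation -50x - 25y + 50z = -150.
Foot = M − λn with λ = (n·M − d)/|n|² = (-375 − (-150))/5625 = -1/25.
Foot = (7, 9, 4) − (-1/25)·(-50, -25, 50) = (5, 8, 6).

(5, 8, 6)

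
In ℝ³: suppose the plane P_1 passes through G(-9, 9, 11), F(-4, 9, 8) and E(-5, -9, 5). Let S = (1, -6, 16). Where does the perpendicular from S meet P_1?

(-5, -4, 6)

GF = (5, 0, -3), GE = (4, -18, -6); a normal to P_1 is GF × GE = (-54, 18, -90).
Using G: P_1 has equation -54x + 18y - 90z = -342.
Foot = S − λn with λ = (n·S − d)/|n|² = (-1602 − (-342))/11340 = -1/9.
Foot = (1, -6, 16) − (-1/9)·(-54, 18, -90) = (-5, -4, 6).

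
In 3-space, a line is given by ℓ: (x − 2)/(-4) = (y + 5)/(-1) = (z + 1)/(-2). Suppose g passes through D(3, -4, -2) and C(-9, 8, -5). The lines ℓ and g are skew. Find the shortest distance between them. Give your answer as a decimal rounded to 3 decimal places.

1.480

ℓ has direction (-4, -1, -2) through (2, -5, -1).
A direction vector for g is C − D = (-12, 12, -3).
Common perpendicular direction n = (-4, -1, -2) × (-12, 12, -3) = (27, 12, -60).
With w = (3, -4, -2) − (2, -5, -1) = (1, 1, -1), w · n = 99.
Distance = |w · n| / |n| = |99| / √4473 ≈ 1.480.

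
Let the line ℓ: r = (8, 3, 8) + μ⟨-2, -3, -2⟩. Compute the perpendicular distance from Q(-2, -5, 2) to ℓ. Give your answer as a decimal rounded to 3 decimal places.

3.941

Taking (8, 3, 8) on ℓ with direction v = (-2, -3, -2): w = Q − (8, 3, 8) = (-10, -8, -6), and w × v = (-2, -8, 14).
Distance = |w × v| / |v| = √264 / √17 ≈ 3.941.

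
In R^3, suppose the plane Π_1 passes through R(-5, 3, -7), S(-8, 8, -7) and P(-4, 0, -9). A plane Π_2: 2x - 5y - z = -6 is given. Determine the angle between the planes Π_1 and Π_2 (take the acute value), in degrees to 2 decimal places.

RS = (-3, 5, 0), RP = (1, -3, -2); a normal to Π_1 is RS × RP = (-10, -6, 4).
Using R: Π_1 has equation -10x - 6y + 4z = 4.
cos θ = |n₁·n₂| / (|n₁||n₂|) = |6| / (√152 · √30).
θ = arccos(0.08885) ≈ 84.90°.

84.90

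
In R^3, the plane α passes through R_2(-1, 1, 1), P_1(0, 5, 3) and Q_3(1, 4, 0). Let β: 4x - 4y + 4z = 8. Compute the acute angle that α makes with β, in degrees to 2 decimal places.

19.47

R_2P_1 = (1, 4, 2), R_2Q_3 = (2, 3, -1); a normal to α is R_2P_1 × R_2Q_3 = (-10, 5, -5).
Using R_2: α has equation -10x + 5y - 5z = 10.
cos θ = |n₁·n₂| / (|n₁||n₂|) = |-80| / (√150 · √48).
θ = arccos(0.94281) ≈ 19.47°.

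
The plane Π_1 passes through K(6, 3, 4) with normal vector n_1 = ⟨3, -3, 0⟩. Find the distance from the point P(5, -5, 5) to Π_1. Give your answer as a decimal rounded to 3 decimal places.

4.950

Π_1: n_1·r = n_1·K gives 3x - 3y = 9.
n·P − d = (3)·(5) + (-3)·(-5) + (0)·(5) − 9 = 21; |n| = √18.
Distance = |21| / √18 = 21/√18 ≈ 4.950.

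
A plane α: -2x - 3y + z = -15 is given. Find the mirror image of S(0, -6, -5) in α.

(8, 6, -9)

λ = (n·S − d)/|n|² = (13 − (-15))/14 = 2.
Reflection = S − 2λn = (0, -6, -5) − 4·(-2, -3, 1) = (8, 6, -9).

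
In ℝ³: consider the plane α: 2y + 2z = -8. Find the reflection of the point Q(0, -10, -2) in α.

λ = (n·Q − d)/|n|² = (-24 − (-8))/8 = -2.
Reflection = Q − 2λn = (0, -10, -2) − (-4)·(0, 2, 2) = (0, -2, 6).

(0, -2, 6)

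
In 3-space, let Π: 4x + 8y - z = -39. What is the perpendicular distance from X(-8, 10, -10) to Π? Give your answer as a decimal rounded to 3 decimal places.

n·X − d = (4)·(-8) + (8)·(10) + (-1)·(-10) − (-39) = 97; |n| = √81.
Distance = |97| / √81 = 97/√81 ≈ 10.778.

10.778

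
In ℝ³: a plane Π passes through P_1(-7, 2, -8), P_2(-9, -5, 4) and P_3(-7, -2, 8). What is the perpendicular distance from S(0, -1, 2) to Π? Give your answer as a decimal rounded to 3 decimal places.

6.444

P_1P_2 = (-2, -7, 12), P_1P_3 = (0, -4, 16); a normal to Π is P_1P_2 × P_1P_3 = (-64, 32, 8).
Using P_1: Π has equation -64x + 32y + 8z = 448.
n·S − d = (-64)·(0) + (32)·(-1) + (8)·(2) − 448 = -464; |n| = √5184.
Distance = |-464| / √5184 = 464/√5184 ≈ 6.444.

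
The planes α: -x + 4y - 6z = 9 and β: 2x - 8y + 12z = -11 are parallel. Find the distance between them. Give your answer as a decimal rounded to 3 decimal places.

0.481

Rescale β by 1/(-2): -x + 4y - 6z = 11/2. Then distance = |9 − (11/2)| / √53 ≈ 0.481.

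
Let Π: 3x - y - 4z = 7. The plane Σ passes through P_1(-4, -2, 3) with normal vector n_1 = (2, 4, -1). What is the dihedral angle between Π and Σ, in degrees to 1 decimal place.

Σ: n_1·r = n_1·P_1 gives 2x + 4y - z = -19.
cos θ = |n₁·n₂| / (|n₁||n₂|) = |6| / (√26 · √21).
θ = arccos(0.25678) ≈ 75.1°.

75.1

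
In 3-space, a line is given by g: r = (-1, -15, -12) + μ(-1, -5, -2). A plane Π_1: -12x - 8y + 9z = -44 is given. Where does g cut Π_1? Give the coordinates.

Substitute r = (-1, -15, -12) + t(-1, -5, -2) into the plane: 24 + 34t = -44, so t = -2.
Intersection: (-1, -15, -12) + (-2)·(-1, -5, -2) = (1, -5, -8).

(1, -5, -8)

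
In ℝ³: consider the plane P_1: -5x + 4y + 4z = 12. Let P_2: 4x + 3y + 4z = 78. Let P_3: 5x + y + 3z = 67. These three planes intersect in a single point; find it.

(8, 6, 7)

Solving the 3×3 linear system -5x + 4y + 4z = 12, 4x + 3y + 4z = 78, 5x + y + 3z = 67 (e.g. by elimination or Cramer's rule, determinant = -37) gives (8, 6, 7).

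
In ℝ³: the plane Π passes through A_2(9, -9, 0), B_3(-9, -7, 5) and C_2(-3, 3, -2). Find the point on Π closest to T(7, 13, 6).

A_2B_3 = (-18, 2, 5), A_2C_2 = (-12, 12, -2); a normal to Π is A_2B_3 × A_2C_2 = (-64, -96, -192).
Using A_2: Π has equation -64x - 96y - 192z = 288.
Foot = T − λn with λ = (n·T − d)/|n|² = (-2848 − 288)/50176 = -1/16.
Foot = (7, 13, 6) − (-1/16)·(-64, -96, -192) = (3, 7, -6).

(3, 7, -6)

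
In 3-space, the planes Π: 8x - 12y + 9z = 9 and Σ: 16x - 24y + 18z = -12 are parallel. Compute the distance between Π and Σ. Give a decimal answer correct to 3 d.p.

Rescale Σ by 1/2: 8x - 12y + 9z = -6. Then distance = |9 − (-6)| / √289 ≈ 0.882.

0.882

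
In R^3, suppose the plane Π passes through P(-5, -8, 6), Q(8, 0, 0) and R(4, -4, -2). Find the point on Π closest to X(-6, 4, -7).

(2, -6, -3)

PQ = (13, 8, -6), PR = (9, 4, -8); a normal to Π is PQ × PR = (-40, 50, -20).
Using P: Π has equation -40x + 50y - 20z = -320.
Foot = X − λn with λ = (n·X − d)/|n|² = (580 − (-320))/4500 = 1/5.
Foot = (-6, 4, -7) − (1/5)·(-40, 50, -20) = (2, -6, -3).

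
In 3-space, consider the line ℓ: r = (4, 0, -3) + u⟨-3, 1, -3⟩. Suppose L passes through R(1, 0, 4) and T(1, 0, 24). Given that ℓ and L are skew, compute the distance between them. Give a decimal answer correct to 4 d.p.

A direction vector for L is T − R = (0, 0, 20).
Common perpendicular direction n = (-3, 1, -3) × (0, 0, 20) = (20, 60, 0).
With w = (1, 0, 4) − (4, 0, -3) = (-3, 0, 7), w · n = -60.
Distance = |w · n| / |n| = |-60| / √4000 ≈ 0.9487.

0.9487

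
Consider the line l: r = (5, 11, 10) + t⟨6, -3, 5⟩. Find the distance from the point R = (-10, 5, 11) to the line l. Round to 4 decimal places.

14.0667

Taking (5, 11, 10) on l with direction v = (6, -3, 5): w = R − (5, 11, 10) = (-15, -6, 1), and w × v = (-27, 81, 81).
Distance = |w × v| / |v| = √13851 / √70 ≈ 14.0667.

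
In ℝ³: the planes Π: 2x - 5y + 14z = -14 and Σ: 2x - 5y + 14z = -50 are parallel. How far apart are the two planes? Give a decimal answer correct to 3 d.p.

2.400

Same normal n = (2, -5, 14) with |n| = √225; distance = |-14 − (-50)| / |n| = 36/√225 ≈ 2.400.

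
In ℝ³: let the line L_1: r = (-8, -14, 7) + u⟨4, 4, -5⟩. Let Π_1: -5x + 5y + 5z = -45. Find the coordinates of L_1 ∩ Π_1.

Substitute r = (-8, -14, 7) + t(4, 4, -5) into the plane: 5 + (-25)t = -45, so t = 2.
Intersection: (-8, -14, 7) + 2·(4, 4, -5) = (0, -6, -3).

(0, -6, -3)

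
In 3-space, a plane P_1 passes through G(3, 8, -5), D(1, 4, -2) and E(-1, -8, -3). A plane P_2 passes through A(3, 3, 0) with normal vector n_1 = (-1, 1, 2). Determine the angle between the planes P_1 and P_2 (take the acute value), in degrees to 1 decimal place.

GD = (-2, -4, 3), GE = (-4, -16, 2); a normal to P_1 is GD × GE = (40, -8, 16).
Using G: P_1 has equation 40x - 8y + 16z = -24.
P_2: n_1·r = n_1·A gives -x + y + 2z = 0.
cos θ = |n₁·n₂| / (|n₁||n₂|) = |-16| / (√1920 · √6).
θ = arccos(0.14907) ≈ 81.4°.

81.4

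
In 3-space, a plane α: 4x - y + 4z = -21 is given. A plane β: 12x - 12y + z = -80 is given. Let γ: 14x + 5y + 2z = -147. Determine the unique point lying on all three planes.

Solving the 3×3 linear system 4x - y + 4z = -21, 12x - 12y + z = -80, 14x + 5y + 2z = -147 (e.g. by elimination or Cramer's rule, determinant = 806) gives (-10, -3, 4).

(-10, -3, 4)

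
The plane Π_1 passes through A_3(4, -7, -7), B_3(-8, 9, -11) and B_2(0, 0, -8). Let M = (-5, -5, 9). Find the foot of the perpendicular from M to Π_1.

A_3B_3 = (-12, 16, -4), A_3B_2 = (-4, 7, -1); a normal to Π_1 is A_3B_3 × A_3B_2 = (12, 4, -20).
Using A_3: Π_1 has equation 12x + 4y - 20z = 160.
Foot = M − λn with λ = (n·M − d)/|n|² = (-260 − 160)/560 = -3/4.
Foot = (-5, -5, 9) − (-3/4)·(12, 4, -20) = (4, -2, -6).

(4, -2, -6)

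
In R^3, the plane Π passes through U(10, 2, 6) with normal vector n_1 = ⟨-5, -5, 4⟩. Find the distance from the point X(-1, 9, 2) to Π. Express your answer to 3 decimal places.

Π: n_1·r = n_1·U gives -5x - 5y + 4z = -36.
n·X − d = (-5)·(-1) + (-5)·(9) + (4)·(2) − (-36) = 4; |n| = √66.
Distance = |4| / √66 = 4/√66 ≈ 0.492.

0.492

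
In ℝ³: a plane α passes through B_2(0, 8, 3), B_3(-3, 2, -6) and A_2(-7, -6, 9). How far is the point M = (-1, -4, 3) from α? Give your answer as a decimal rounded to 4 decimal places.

B_2B_3 = (-3, -6, -9), B_2A_2 = (-7, -14, 6); a normal to α is B_2B_3 × B_2A_2 = (-162, 81, 0).
Using B_2: α has equation -162x + 81y = 648.
n·M − d = (-162)·(-1) + (81)·(-4) + (0)·(3) − 648 = -810; |n| = √32805.
Distance = |-810| / √32805 = 810/√32805 ≈ 4.4721.

4.4721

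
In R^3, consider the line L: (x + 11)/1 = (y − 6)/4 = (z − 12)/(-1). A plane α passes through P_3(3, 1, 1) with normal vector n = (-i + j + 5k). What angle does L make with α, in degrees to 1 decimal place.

5.2

L has direction (1, 4, -1) through (-11, 6, 12).
α: n·r = n·P_3 gives -x + y + 5z = 3.
sin θ = |n·v| / (|n||v|) = |-2| / (√27 · √18) = 0.09072.
θ ≈ 5.2°.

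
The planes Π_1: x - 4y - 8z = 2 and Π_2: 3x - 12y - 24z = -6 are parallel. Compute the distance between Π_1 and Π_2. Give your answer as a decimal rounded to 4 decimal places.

Rescale Π_2 by 1/3: x - 4y - 8z = -2. Then distance = |2 − (-2)| / √81 ≈ 0.4444.

0.4444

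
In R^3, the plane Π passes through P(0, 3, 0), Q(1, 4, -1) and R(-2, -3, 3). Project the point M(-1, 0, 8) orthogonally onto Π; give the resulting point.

PQ = (1, 1, -1), PR = (-2, -6, 3); a normal to Π is PQ × PR = (-3, -1, -4).
Using P: Π has equation -3x - y - 4z = -3.
Foot = M − λn with λ = (n·M − d)/|n|² = (-29 − (-3))/26 = -1.
Foot = (-1, 0, 8) − (-1)·(-3, -1, -4) = (-4, -1, 4).

(-4, -1, 4)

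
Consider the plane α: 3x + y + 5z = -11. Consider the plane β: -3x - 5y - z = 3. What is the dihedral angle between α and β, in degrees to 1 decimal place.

cos θ = |n₁·n₂| / (|n₁||n₂|) = |-19| / (√35 · √35).
θ = arccos(0.54286) ≈ 57.1°.

57.1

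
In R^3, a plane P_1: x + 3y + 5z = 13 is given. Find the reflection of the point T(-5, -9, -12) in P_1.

(1, 9, 18)

λ = (n·T − d)/|n|² = (-92 − 13)/35 = -3.
Reflection = T − 2λn = (-5, -9, -12) − (-6)·(1, 3, 5) = (1, 9, 18).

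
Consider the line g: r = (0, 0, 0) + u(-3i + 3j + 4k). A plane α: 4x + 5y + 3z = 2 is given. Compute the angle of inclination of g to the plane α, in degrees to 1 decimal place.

sin θ = |n·v| / (|n||v|) = |15| / (√50 · √34) = 0.36380.
θ ≈ 21.3°.

21.3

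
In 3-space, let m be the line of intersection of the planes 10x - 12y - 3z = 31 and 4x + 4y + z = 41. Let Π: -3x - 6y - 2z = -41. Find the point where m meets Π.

Direction of m: (10, -12, -3) × (4, 4, 1) = (0, -22, 88).
A point on m: solving the two plane equations with y = 2 gives (7, 2, 5).
Substitute r = (7, 2, 5) + t(0, -22, 88) into the plane: -43 + (-44)t = -41, so t = -1/22.
Intersection: (7, 2, 5) + (-1/22)·(0, -22, 88) = (7, 3, 1).

(7, 3, 1)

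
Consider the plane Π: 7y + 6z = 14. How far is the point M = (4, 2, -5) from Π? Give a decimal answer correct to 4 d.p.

n·M − d = (0)·(4) + (7)·(2) + (6)·(-5) − 14 = -30; |n| = √85.
Distance = |-30| / √85 = 30/√85 ≈ 3.2540.

3.2540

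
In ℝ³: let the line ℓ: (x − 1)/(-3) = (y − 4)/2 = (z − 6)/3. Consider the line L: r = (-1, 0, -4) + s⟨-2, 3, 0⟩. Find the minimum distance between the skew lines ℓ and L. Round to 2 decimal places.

ℓ has direction (-3, 2, 3) through (1, 4, 6).
Common perpendicular direction n = (-3, 2, 3) × (-2, 3, 0) = (-9, -6, -5).
With w = (-1, 0, -4) − (1, 4, 6) = (-2, -4, -10), w · n = 92.
Distance = |w · n| / |n| = |92| / √142 ≈ 7.72.

7.72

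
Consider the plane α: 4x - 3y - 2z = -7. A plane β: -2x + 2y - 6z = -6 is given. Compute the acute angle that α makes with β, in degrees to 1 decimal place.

cos θ = |n₁·n₂| / (|n₁||n₂|) = |-2| / (√29 · √44).
θ = arccos(0.05599) ≈ 86.8°.

86.8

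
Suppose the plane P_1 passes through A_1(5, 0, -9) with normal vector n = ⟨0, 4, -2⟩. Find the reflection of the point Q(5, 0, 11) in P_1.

P_1: n·r = n·A_1 gives 4y - 2z = 18.
λ = (n·Q − d)/|n|² = (-22 − 18)/20 = -2.
Reflection = Q − 2λn = (5, 0, 11) − (-4)·(0, 4, -2) = (5, 16, 3).

(5, 16, 3)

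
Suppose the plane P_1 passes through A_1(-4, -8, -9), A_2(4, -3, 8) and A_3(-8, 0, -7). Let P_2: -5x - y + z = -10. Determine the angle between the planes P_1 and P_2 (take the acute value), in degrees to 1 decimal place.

27.5

A_1A_2 = (8, 5, 17), A_1A_3 = (-4, 8, 2); a normal to P_1 is A_1A_2 × A_1A_3 = (-126, -84, 84).
Using A_1: P_1 has equation -126x - 84y + 84z = 420.
cos θ = |n₁·n₂| / (|n₁||n₂|) = |798| / (√29988 · √27).
θ = arccos(0.88684) ≈ 27.5°.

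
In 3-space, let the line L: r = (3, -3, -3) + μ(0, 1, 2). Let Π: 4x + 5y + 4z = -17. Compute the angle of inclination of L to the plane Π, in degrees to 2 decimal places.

50.36

sin θ = |n·v| / (|n||v|) = |13| / (√57 · √5) = 0.77005.
θ ≈ 50.36°.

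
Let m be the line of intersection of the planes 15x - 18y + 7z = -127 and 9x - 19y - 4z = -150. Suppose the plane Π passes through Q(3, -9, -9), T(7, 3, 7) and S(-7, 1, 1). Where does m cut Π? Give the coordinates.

Direction of m: (15, -18, 7) × (9, -19, -4) = (205, 123, -123).
A point on m: solving the two plane equations with x = 14 gives (14, 16, -7).
QT = (4, 12, 16), QS = (-10, 10, 10); a normal to Π is QT × QS = (-40, -200, 160).
Using Q: Π has equation -40x - 200y + 160z = 240.
Substitute r = (14, 16, -7) + t(205, 123, -123) into the plane: -4880 + (-52480)t = 240, so t = -4/41.
Intersection: (14, 16, -7) + (-4/41)·(205, 123, -123) = (-6, 4, 5).

(-6, 4, 5)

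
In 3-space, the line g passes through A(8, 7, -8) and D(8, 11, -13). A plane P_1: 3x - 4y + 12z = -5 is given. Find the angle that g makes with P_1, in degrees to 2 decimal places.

65.93

A direction vector for g is D − A = (0, 4, -5).
sin θ = |n·v| / (|n||v|) = |-76| / (√169 · √41) = 0.91302.
θ ≈ 65.93°.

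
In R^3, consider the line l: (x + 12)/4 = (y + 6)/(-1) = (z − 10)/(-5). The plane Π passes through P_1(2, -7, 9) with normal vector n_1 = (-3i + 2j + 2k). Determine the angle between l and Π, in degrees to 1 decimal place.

63.9

l has direction (4, -1, -5) through (-12, -6, 10).
Π: n_1·r = n_1·P_1 gives -3x + 2y + 2z = -2.
sin θ = |n·v| / (|n||v|) = |-24| / (√17 · √42) = 0.89818.
θ ≈ 63.9°.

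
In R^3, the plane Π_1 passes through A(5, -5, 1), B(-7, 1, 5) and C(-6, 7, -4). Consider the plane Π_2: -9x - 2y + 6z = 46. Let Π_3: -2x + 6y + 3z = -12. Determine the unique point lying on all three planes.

(0, -5, 6)

AB = (-12, 6, 4), AC = (-11, 12, -5); a normal to Π_1 is AB × AC = (-78, -104, -78).
Using A: Π_1 has equation -78x - 104y - 78z = 52.
Solving the 3×3 linear system -78x - 104y - 78z = 52, -9x - 2y + 6z = 46, -2x + 6y + 3z = -12 (e.g. by elimination or Cramer's rule, determinant = 6240) gives (0, -5, 6).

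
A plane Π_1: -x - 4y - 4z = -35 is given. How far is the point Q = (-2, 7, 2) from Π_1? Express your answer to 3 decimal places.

n·Q − d = (-1)·(-2) + (-4)·(7) + (-4)·(2) − (-35) = 1; |n| = √33.
Distance = |1| / √33 = 1/√33 ≈ 0.174.

0.174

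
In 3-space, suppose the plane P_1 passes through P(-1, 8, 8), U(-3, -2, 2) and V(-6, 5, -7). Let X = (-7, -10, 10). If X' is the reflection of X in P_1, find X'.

(5, -10, 6)

PU = (-2, -10, -6), PV = (-5, -3, -15); a normal to P_1 is PU × PV = (132, 0, -44).
Using P: P_1 has equation 132x - 44z = -484.
λ = (n·X − d)/|n|² = (-1364 − (-484))/19360 = -1/22.
Reflection = X − 2λn = (-7, -10, 10) − (-1/11)·(132, 0, -44) = (5, -10, 6).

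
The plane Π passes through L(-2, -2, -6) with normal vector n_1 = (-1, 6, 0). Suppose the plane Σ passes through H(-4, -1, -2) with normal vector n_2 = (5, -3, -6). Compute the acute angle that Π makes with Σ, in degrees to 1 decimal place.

63.1

Π: n_1·r = n_1·L gives -x + 6y = -10.
Σ: n_2·r = n_2·H gives 5x - 3y - 6z = -5.
cos θ = |n₁·n₂| / (|n₁||n₂|) = |-23| / (√37 · √70).
θ = arccos(0.45194) ≈ 63.1°.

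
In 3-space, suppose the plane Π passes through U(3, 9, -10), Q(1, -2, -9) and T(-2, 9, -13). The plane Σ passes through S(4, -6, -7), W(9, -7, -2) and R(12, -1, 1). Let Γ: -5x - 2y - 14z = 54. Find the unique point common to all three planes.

UQ = (-2, -11, 1), UT = (-5, 0, -3); a normal to Π is UQ × UT = (33, -11, -55).
Using U: Π has equation 33x - 11y - 55z = 550.
SW = (5, -1, 5), SR = (8, 5, 8); a normal to Σ is SW × SR = (-33, 0, 33).
Using S: Σ has equation -33x + 33z = -363.
Solving the 3×3 linear system 33x - 11y - 55z = 550, -33x + 33z = -363, -5x - 2y - 14z = 54 (e.g. by elimination or Cramer's rule, determinant = 5445) gives (6, -7, -5).

(6, -7, -5)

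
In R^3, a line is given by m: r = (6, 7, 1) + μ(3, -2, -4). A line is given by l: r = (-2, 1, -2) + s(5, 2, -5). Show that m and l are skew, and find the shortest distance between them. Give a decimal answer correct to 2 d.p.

6.59

Common perpendicular direction n = (3, -2, -4) × (5, 2, -5) = (18, -5, 16).
With w = (-2, 1, -2) − (6, 7, 1) = (-8, -6, -3), w · n = -162.
Since n ≠ 0 the lines are not parallel, and w · n = -162 ≠ 0 so they do not intersect; hence they are skew.
Distance = |w · n| / |n| = |-162| / √605 ≈ 6.59.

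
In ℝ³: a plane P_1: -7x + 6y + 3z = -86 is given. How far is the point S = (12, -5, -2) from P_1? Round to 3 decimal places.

3.507

n·S − d = (-7)·(12) + (6)·(-5) + (3)·(-2) − (-86) = -34; |n| = √94.
Distance = |-34| / √94 = 34/√94 ≈ 3.507.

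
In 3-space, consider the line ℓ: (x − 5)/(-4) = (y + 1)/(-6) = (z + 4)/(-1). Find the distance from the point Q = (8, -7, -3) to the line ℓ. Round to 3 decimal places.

ℓ has direction (-4, -6, -1) through (5, -1, -4).
Taking (5, -1, -4) on ℓ with direction v = (-4, -6, -1): w = Q − (5, -1, -4) = (3, -6, 1), and w × v = (12, -1, -42).
Distance = |w × v| / |v| = √1909 / √53 ≈ 6.002.

6.002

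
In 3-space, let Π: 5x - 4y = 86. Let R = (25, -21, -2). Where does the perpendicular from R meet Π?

Foot = R − λn with λ = (n·R − d)/|n|² = (209 − 86)/41 = 3.
Foot = (25, -21, -2) − 3·(5, -4, 0) = (10, -9, -2).

(10, -9, -2)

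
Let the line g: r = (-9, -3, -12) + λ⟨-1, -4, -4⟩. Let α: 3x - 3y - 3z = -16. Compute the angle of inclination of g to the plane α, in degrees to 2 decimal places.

44.71

sin θ = |n·v| / (|n||v|) = |21| / (√27 · √33) = 0.70353.
θ ≈ 44.71°.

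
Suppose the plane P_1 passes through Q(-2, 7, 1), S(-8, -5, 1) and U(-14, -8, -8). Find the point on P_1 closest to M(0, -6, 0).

(-6, -3, 3)

QS = (-6, -12, 0), QU = (-12, -15, -9); a normal to P_1 is QS × QU = (108, -54, -54).
Using Q: P_1 has equation 108x - 54y - 54z = -648.
Foot = M − λn with λ = (n·M − d)/|n|² = (324 − (-648))/17496 = 1/18.
Foot = (0, -6, 0) − (1/18)·(108, -54, -54) = (-6, -3, 3).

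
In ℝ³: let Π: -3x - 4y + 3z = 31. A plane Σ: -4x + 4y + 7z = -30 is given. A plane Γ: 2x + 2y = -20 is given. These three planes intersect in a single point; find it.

Solving the 3×3 linear system -3x - 4y + 3z = 31, -4x + 4y + 7z = -30, 2x + 2y = -20 (e.g. by elimination or Cramer's rule, determinant = -62) gives (-3, -7, -2).

(-3, -7, -2)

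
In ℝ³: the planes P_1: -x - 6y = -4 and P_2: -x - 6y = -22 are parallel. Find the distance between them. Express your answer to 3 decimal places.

Same normal n = (-1, -6, 0) with |n| = √37; distance = |-4 − (-22)| / |n| = 18/√37 ≈ 2.959.

2.959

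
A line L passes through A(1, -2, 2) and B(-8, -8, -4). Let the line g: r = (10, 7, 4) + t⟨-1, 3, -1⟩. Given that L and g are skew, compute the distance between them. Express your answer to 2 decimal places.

A direction vector for L is B − A = (-9, -6, -6).
Common perpendicular direction n = (-9, -6, -6) × (-1, 3, -1) = (24, -3, -33).
With w = (10, 7, 4) − (1, -2, 2) = (9, 9, 2), w · n = 123.
Distance = |w · n| / |n| = |123| / √1674 ≈ 3.01.

3.01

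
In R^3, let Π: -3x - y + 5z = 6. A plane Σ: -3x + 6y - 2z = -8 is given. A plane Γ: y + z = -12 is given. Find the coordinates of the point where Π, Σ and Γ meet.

Solving the 3×3 linear system -3x - y + 5z = 6, -3x + 6y - 2z = -8, y + z = -12 (e.g. by elimination or Cramer's rule, determinant = -42) gives (-8, -7, -5).

(-8, -7, -5)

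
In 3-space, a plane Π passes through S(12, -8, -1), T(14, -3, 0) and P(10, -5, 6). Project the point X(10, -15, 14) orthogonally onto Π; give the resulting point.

(4, -12, 11)

ST = (2, 5, 1), SP = (-2, 3, 7); a normal to Π is ST × SP = (32, -16, 16).
Using S: Π has equation 32x - 16y + 16z = 496.
Foot = X − λn with λ = (n·X − d)/|n|² = (784 − 496)/1536 = 3/16.
Foot = (10, -15, 14) − (3/16)·(32, -16, 16) = (4, -12, 11).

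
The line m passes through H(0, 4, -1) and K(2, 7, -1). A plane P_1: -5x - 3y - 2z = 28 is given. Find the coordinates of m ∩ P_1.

(-4, -2, -1)

A direction vector for m is K − H = (2, 3, 0).
Substitute r = (0, 4, -1) + t(2, 3, 0) into the plane: -10 + (-19)t = 28, so t = -2.
Intersection: (0, 4, -1) + (-2)·(2, 3, 0) = (-4, -2, -1).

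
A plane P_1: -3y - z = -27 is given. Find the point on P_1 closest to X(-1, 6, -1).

Foot = X − λn with λ = (n·X − d)/|n|² = (-17 − (-27))/10 = 1.
Foot = (-1, 6, -1) − 1·(0, -3, -1) = (-1, 9, 0).

(-1, 9, 0)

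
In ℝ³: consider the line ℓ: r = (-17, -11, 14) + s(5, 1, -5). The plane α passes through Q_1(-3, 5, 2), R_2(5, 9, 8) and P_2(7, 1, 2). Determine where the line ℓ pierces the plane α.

(3, -7, -6)

Q_1R_2 = (8, 4, 6), Q_1P_2 = (10, -4, 0); a normal to α is Q_1R_2 × Q_1P_2 = (24, 60, -72).
Using Q_1: α has equation 24x + 60y - 72z = 84.
Substitute r = (-17, -11, 14) + t(5, 1, -5) into the plane: -2076 + 540t = 84, so t = 4.
Intersection: (-17, -11, 14) + 4·(5, 1, -5) = (3, -7, -6).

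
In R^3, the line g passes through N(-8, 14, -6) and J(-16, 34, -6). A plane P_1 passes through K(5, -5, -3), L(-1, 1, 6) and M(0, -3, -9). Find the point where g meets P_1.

(-2, -1, -6)

A direction vector for g is J − N = (-8, 20, 0).
KL = (-6, 6, 9), KM = (-5, 2, -6); a normal to P_1 is KL × KM = (-54, -81, 18).
Using K: P_1 has equation -54x - 81y + 18z = 81.
Substitute r = (-8, 14, -6) + t(-8, 20, 0) into the plane: -810 + (-1188)t = 81, so t = -3/4.
Intersection: (-8, 14, -6) + (-3/4)·(-8, 20, 0) = (-2, -1, -6).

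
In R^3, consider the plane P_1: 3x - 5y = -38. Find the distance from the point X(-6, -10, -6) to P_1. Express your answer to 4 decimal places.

n·X − d = (3)·(-6) + (-5)·(-10) + (0)·(-6) − (-38) = 70; |n| = √34.
Distance = |70| / √34 = 70/√34 ≈ 12.0049.

12.0049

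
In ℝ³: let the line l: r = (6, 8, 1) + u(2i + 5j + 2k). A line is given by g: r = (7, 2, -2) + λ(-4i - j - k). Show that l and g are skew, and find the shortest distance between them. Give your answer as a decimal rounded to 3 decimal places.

1.093

Common perpendicular direction n = (2, 5, 2) × (-4, -1, -1) = (-3, -6, 18).
With w = (7, 2, -2) − (6, 8, 1) = (1, -6, -3), w · n = -21.
Since n ≠ 0 the lines are not parallel, and w · n = -21 ≠ 0 so they do not intersect; hence they are skew.
Distance = |w · n| / |n| = |-21| / √369 ≈ 1.093.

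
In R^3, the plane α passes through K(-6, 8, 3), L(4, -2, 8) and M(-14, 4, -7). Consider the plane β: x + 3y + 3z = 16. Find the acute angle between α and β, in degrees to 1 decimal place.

KL = (10, -10, 5), KM = (-8, -4, -10); a normal to α is KL × KM = (120, 60, -120).
Using K: α has equation 120x + 60y - 120z = -600.
cos θ = |n₁·n₂| / (|n₁||n₂|) = |-60| / (√32400 · √19).
θ = arccos(0.07647) ≈ 85.6°.

85.6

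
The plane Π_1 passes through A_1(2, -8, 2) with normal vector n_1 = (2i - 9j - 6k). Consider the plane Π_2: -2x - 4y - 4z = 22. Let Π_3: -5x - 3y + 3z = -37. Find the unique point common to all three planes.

(5, -2, -6)

Π_1: n_1·r = n_1·A_1 gives 2x - 9y - 6z = 64.
Solving the 3×3 linear system 2x - 9y - 6z = 64, -2x - 4y - 4z = 22, -5x - 3y + 3z = -37 (e.g. by elimination or Cramer's rule, determinant = -198) gives (5, -2, -6).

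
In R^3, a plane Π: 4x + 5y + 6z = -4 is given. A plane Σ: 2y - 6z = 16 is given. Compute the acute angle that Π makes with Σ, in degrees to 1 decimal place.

62.1

cos θ = |n₁·n₂| / (|n₁||n₂|) = |-26| / (√77 · √40).
θ = arccos(0.46849) ≈ 62.1°.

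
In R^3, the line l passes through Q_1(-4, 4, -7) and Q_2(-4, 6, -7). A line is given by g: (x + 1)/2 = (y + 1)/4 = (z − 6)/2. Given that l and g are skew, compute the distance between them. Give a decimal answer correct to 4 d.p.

7.0711

A direction vector for l is Q_2 − Q_1 = (0, 2, 0).
g has direction (2, 4, 2) through (-1, -1, 6).
Common perpendicular direction n = (0, 2, 0) × (2, 4, 2) = (4, 0, -4).
With w = (-1, -1, 6) − (-4, 4, -7) = (3, -5, 13), w · n = -40.
Distance = |w · n| / |n| = |-40| / √32 ≈ 7.0711.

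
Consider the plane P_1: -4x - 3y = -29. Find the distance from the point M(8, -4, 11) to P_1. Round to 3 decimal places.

n·M − d = (-4)·(8) + (-3)·(-4) + (0)·(11) − (-29) = 9; |n| = √25.
Distance = |9| / √25 = 9/√25 ≈ 1.800.

1.800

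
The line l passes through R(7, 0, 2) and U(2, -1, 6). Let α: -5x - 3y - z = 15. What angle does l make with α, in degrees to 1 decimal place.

38.8

A direction vector for l is U − R = (-5, -1, 4).
sin θ = |n·v| / (|n||v|) = |24| / (√35 · √42) = 0.62597.
θ ≈ 38.8°.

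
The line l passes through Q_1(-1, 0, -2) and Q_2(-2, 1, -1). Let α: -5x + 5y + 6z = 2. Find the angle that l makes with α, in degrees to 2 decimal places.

A direction vector for l is Q_2 − Q_1 = (-1, 1, 1).
sin θ = |n·v| / (|n||v|) = |16| / (√86 · √3) = 0.99612.
θ ≈ 84.95°.

84.95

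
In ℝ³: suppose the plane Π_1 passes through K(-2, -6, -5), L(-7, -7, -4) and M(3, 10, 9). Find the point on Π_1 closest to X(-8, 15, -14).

(-2, 0, 1)

KL = (-5, -1, 1), KM = (5, 16, 14); a normal to Π_1 is KL × KM = (-30, 75, -75).
Using K: Π_1 has equation -30x + 75y - 75z = -15.
Foot = X − λn with λ = (n·X − d)/|n|² = (2415 − (-15))/12150 = 1/5.
Foot = (-8, 15, -14) − (1/5)·(-30, 75, -75) = (-2, 0, 1).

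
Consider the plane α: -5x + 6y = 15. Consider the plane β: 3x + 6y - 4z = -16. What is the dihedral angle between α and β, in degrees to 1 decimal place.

69.9

cos θ = |n₁·n₂| / (|n₁||n₂|) = |21| / (√61 · √61).
θ = arccos(0.34426) ≈ 69.9°.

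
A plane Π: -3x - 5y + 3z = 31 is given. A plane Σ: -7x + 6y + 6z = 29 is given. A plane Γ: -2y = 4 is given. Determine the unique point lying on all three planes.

Solving the 3×3 linear system -3x - 5y + 3z = 31, -7x + 6y + 6z = 29, -2y = 4 (e.g. by elimination or Cramer's rule, determinant = 6) gives (1, -2, 8).

(1, -2, 8)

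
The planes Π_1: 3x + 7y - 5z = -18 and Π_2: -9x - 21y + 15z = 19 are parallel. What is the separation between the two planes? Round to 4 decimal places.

Rescale Π_2 by 1/(-3): 3x + 7y - 5z = -19/3. Then distance = |-18 − (-19/3)| / √83 ≈ 1.2806.

1.2806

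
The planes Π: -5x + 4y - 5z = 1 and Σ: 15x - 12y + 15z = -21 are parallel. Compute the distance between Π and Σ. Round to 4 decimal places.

0.7385

Rescale Σ by 1/(-3): -5x + 4y - 5z = 7. Then distance = |1 − 7| / √66 ≈ 0.7385.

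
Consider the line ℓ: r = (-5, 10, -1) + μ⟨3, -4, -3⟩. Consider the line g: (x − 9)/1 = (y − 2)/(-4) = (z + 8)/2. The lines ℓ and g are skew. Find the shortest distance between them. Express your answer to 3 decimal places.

g has direction (1, -4, 2) through (9, 2, -8).
Common perpendicular direction n = (3, -4, -3) × (1, -4, 2) = (-20, -9, -8).
With w = (9, 2, -8) − (-5, 10, -1) = (14, -8, -7), w · n = -152.
Distance = |w · n| / |n| = |-152| / √545 ≈ 6.511.

6.511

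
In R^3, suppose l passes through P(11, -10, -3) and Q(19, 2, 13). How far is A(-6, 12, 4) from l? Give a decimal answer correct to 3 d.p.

A direction vector for l is Q − P = (8, 12, 16).
Taking (11, -10, -3) on l with direction v = (8, 12, 16): w = A − (11, -10, -3) = (-17, 22, 7), and w × v = (268, 328, -380).
Distance = |w × v| / |v| = √323808 / √464 ≈ 26.417.

26.417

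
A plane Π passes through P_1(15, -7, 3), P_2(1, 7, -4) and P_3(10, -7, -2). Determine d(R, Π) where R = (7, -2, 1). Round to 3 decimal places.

P_1P_2 = (-14, 14, -7), P_1P_3 = (-5, 0, -5); a normal to Π is P_1P_2 × P_1P_3 = (-70, -35, 70).
Using P_1: Π has equation -70x - 35y + 70z = -595.
n·R − d = (-70)·(7) + (-35)·(-2) + (70)·(1) − (-595) = 245; |n| = √11025.
Distance = |245| / √11025 = 245/√11025 ≈ 2.333.

2.333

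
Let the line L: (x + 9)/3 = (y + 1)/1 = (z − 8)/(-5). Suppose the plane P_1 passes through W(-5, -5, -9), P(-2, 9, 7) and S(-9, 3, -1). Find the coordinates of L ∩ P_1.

L has direction (3, 1, -5) through (-9, -1, 8).
WP = (3, 14, 16), WS = (-4, 8, 8); a normal to P_1 is WP × WS = (-16, -88, 80).
Using W: P_1 has equation -16x - 88y + 80z = -200.
Substitute r = (-9, -1, 8) + t(3, 1, -5) into the plane: 872 + (-536)t = -200, so t = 2.
Intersection: (-9, -1, 8) + 2·(3, 1, -5) = (-3, 1, -2).

(-3, 1, -2)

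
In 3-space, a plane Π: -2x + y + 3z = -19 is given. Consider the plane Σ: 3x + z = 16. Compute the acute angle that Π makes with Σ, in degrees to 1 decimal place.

75.3

cos θ = |n₁·n₂| / (|n₁||n₂|) = |-3| / (√14 · √10).
θ = arccos(0.25355) ≈ 75.3°.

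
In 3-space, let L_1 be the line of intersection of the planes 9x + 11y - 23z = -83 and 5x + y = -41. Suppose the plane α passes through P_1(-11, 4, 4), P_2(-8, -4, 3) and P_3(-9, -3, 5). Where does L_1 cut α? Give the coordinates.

Direction of L_1: (9, 11, -23) × (5, 1, 0) = (23, -115, -46).
A point on L_1: solving the two plane equations with x = -12 gives (-12, 19, 8).
P_1P_2 = (3, -8, -1), P_1P_3 = (2, -7, 1); a normal to α is P_1P_2 × P_1P_3 = (-15, -5, -5).
Using P_1: α has equation -15x - 5y - 5z = 125.
Substitute r = (-12, 19, 8) + t(23, -115, -46) into the plane: 45 + 460t = 125, so t = 4/23.
Intersection: (-12, 19, 8) + (4/23)·(23, -115, -46) = (-8, -1, 0).

(-8, -1, 0)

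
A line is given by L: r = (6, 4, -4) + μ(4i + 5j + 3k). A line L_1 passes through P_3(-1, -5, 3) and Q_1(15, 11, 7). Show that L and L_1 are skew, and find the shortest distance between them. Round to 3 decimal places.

4.490

A direction vector for L_1 is Q_1 − P_3 = (16, 16, 4).
Common perpendicular direction n = (4, 5, 3) × (16, 16, 4) = (-28, 32, -16).
With w = (-1, -5, 3) − (6, 4, -4) = (-7, -9, 7), w · n = -204.
Since n ≠ 0 the lines are not parallel, and w · n = -204 ≠ 0 so they do not intersect; hence they are skew.
Distance = |w · n| / |n| = |-204| / √2064 ≈ 4.490.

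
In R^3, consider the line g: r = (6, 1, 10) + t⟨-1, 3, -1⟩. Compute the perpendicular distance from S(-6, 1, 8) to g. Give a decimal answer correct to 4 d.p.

11.4097

Taking (6, 1, 10) on g with direction v = (-1, 3, -1): w = S − (6, 1, 10) = (-12, 0, -2), and w × v = (6, -10, -36).
Distance = |w × v| / |v| = √1432 / √11 ≈ 11.4097.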